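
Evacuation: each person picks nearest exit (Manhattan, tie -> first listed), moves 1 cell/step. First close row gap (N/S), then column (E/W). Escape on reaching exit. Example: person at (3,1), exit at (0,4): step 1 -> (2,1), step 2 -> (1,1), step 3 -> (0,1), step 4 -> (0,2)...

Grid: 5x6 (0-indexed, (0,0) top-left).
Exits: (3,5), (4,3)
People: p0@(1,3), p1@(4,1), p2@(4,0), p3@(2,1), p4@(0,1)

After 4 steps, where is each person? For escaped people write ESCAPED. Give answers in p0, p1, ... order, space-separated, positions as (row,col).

Step 1: p0:(1,3)->(2,3) | p1:(4,1)->(4,2) | p2:(4,0)->(4,1) | p3:(2,1)->(3,1) | p4:(0,1)->(1,1)
Step 2: p0:(2,3)->(3,3) | p1:(4,2)->(4,3)->EXIT | p2:(4,1)->(4,2) | p3:(3,1)->(4,1) | p4:(1,1)->(2,1)
Step 3: p0:(3,3)->(4,3)->EXIT | p1:escaped | p2:(4,2)->(4,3)->EXIT | p3:(4,1)->(4,2) | p4:(2,1)->(3,1)
Step 4: p0:escaped | p1:escaped | p2:escaped | p3:(4,2)->(4,3)->EXIT | p4:(3,1)->(4,1)

ESCAPED ESCAPED ESCAPED ESCAPED (4,1)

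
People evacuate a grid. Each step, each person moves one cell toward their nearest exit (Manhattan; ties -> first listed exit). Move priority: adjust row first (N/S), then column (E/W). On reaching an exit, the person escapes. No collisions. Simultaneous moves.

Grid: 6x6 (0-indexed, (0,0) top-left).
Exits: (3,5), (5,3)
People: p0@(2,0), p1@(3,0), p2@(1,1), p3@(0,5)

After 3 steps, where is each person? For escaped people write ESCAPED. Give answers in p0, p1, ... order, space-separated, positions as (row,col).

Step 1: p0:(2,0)->(3,0) | p1:(3,0)->(3,1) | p2:(1,1)->(2,1) | p3:(0,5)->(1,5)
Step 2: p0:(3,0)->(3,1) | p1:(3,1)->(3,2) | p2:(2,1)->(3,1) | p3:(1,5)->(2,5)
Step 3: p0:(3,1)->(3,2) | p1:(3,2)->(3,3) | p2:(3,1)->(3,2) | p3:(2,5)->(3,5)->EXIT

(3,2) (3,3) (3,2) ESCAPED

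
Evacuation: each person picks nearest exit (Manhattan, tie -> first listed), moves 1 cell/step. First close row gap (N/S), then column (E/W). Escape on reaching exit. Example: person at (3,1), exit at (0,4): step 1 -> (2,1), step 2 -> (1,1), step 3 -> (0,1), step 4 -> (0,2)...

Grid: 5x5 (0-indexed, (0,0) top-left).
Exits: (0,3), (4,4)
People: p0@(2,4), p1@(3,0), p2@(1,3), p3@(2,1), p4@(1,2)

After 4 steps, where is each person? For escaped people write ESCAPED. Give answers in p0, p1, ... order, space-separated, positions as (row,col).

Step 1: p0:(2,4)->(3,4) | p1:(3,0)->(4,0) | p2:(1,3)->(0,3)->EXIT | p3:(2,1)->(1,1) | p4:(1,2)->(0,2)
Step 2: p0:(3,4)->(4,4)->EXIT | p1:(4,0)->(4,1) | p2:escaped | p3:(1,1)->(0,1) | p4:(0,2)->(0,3)->EXIT
Step 3: p0:escaped | p1:(4,1)->(4,2) | p2:escaped | p3:(0,1)->(0,2) | p4:escaped
Step 4: p0:escaped | p1:(4,2)->(4,3) | p2:escaped | p3:(0,2)->(0,3)->EXIT | p4:escaped

ESCAPED (4,3) ESCAPED ESCAPED ESCAPED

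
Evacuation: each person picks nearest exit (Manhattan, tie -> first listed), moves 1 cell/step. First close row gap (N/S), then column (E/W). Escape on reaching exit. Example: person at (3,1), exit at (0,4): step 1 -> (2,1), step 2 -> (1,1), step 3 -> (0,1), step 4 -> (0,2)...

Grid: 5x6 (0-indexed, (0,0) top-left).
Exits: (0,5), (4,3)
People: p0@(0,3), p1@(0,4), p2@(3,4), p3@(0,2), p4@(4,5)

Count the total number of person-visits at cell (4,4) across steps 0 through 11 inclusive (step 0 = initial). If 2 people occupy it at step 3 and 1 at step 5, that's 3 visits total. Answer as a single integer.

Step 0: p0@(0,3) p1@(0,4) p2@(3,4) p3@(0,2) p4@(4,5) -> at (4,4): 0 [-], cum=0
Step 1: p0@(0,4) p1@ESC p2@(4,4) p3@(0,3) p4@(4,4) -> at (4,4): 2 [p2,p4], cum=2
Step 2: p0@ESC p1@ESC p2@ESC p3@(0,4) p4@ESC -> at (4,4): 0 [-], cum=2
Step 3: p0@ESC p1@ESC p2@ESC p3@ESC p4@ESC -> at (4,4): 0 [-], cum=2
Total visits = 2

Answer: 2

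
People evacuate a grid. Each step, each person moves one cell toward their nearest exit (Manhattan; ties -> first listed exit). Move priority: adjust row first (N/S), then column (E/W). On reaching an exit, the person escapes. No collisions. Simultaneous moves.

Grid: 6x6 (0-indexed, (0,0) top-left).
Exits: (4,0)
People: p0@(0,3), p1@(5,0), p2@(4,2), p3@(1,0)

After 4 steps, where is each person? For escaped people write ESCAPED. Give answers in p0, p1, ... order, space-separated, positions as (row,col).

Step 1: p0:(0,3)->(1,3) | p1:(5,0)->(4,0)->EXIT | p2:(4,2)->(4,1) | p3:(1,0)->(2,0)
Step 2: p0:(1,3)->(2,3) | p1:escaped | p2:(4,1)->(4,0)->EXIT | p3:(2,0)->(3,0)
Step 3: p0:(2,3)->(3,3) | p1:escaped | p2:escaped | p3:(3,0)->(4,0)->EXIT
Step 4: p0:(3,3)->(4,3) | p1:escaped | p2:escaped | p3:escaped

(4,3) ESCAPED ESCAPED ESCAPED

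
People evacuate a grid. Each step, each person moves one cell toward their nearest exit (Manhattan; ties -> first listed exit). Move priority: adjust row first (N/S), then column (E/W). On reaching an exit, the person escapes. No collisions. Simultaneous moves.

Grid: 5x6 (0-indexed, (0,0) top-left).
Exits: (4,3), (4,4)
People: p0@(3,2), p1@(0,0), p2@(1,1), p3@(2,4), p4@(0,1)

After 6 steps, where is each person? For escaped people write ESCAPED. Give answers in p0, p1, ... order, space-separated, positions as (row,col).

Step 1: p0:(3,2)->(4,2) | p1:(0,0)->(1,0) | p2:(1,1)->(2,1) | p3:(2,4)->(3,4) | p4:(0,1)->(1,1)
Step 2: p0:(4,2)->(4,3)->EXIT | p1:(1,0)->(2,0) | p2:(2,1)->(3,1) | p3:(3,4)->(4,4)->EXIT | p4:(1,1)->(2,1)
Step 3: p0:escaped | p1:(2,0)->(3,0) | p2:(3,1)->(4,1) | p3:escaped | p4:(2,1)->(3,1)
Step 4: p0:escaped | p1:(3,0)->(4,0) | p2:(4,1)->(4,2) | p3:escaped | p4:(3,1)->(4,1)
Step 5: p0:escaped | p1:(4,0)->(4,1) | p2:(4,2)->(4,3)->EXIT | p3:escaped | p4:(4,1)->(4,2)
Step 6: p0:escaped | p1:(4,1)->(4,2) | p2:escaped | p3:escaped | p4:(4,2)->(4,3)->EXIT

ESCAPED (4,2) ESCAPED ESCAPED ESCAPED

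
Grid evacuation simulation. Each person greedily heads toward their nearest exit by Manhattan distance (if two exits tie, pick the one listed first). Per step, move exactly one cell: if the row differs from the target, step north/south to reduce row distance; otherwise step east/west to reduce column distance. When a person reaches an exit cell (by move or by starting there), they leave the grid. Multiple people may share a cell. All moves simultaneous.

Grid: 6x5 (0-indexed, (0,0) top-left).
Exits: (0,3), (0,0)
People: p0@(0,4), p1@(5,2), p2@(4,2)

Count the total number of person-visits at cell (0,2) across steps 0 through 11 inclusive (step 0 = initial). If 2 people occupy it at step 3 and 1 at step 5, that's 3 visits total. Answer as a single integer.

Step 0: p0@(0,4) p1@(5,2) p2@(4,2) -> at (0,2): 0 [-], cum=0
Step 1: p0@ESC p1@(4,2) p2@(3,2) -> at (0,2): 0 [-], cum=0
Step 2: p0@ESC p1@(3,2) p2@(2,2) -> at (0,2): 0 [-], cum=0
Step 3: p0@ESC p1@(2,2) p2@(1,2) -> at (0,2): 0 [-], cum=0
Step 4: p0@ESC p1@(1,2) p2@(0,2) -> at (0,2): 1 [p2], cum=1
Step 5: p0@ESC p1@(0,2) p2@ESC -> at (0,2): 1 [p1], cum=2
Step 6: p0@ESC p1@ESC p2@ESC -> at (0,2): 0 [-], cum=2
Total visits = 2

Answer: 2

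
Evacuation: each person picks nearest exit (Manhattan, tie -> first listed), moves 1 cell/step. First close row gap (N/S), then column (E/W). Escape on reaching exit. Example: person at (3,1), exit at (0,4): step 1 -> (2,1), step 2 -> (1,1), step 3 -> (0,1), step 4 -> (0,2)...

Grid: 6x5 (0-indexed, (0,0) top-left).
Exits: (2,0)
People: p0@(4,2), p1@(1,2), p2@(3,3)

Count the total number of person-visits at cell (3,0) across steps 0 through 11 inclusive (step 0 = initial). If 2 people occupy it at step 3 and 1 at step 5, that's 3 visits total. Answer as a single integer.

Answer: 0

Derivation:
Step 0: p0@(4,2) p1@(1,2) p2@(3,3) -> at (3,0): 0 [-], cum=0
Step 1: p0@(3,2) p1@(2,2) p2@(2,3) -> at (3,0): 0 [-], cum=0
Step 2: p0@(2,2) p1@(2,1) p2@(2,2) -> at (3,0): 0 [-], cum=0
Step 3: p0@(2,1) p1@ESC p2@(2,1) -> at (3,0): 0 [-], cum=0
Step 4: p0@ESC p1@ESC p2@ESC -> at (3,0): 0 [-], cum=0
Total visits = 0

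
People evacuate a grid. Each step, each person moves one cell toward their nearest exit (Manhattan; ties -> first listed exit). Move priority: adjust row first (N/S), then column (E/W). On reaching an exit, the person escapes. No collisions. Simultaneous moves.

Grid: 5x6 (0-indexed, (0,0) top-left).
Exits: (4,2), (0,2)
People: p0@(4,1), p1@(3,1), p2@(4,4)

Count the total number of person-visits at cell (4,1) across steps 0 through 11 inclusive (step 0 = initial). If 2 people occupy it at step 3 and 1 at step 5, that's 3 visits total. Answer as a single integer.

Step 0: p0@(4,1) p1@(3,1) p2@(4,4) -> at (4,1): 1 [p0], cum=1
Step 1: p0@ESC p1@(4,1) p2@(4,3) -> at (4,1): 1 [p1], cum=2
Step 2: p0@ESC p1@ESC p2@ESC -> at (4,1): 0 [-], cum=2
Total visits = 2

Answer: 2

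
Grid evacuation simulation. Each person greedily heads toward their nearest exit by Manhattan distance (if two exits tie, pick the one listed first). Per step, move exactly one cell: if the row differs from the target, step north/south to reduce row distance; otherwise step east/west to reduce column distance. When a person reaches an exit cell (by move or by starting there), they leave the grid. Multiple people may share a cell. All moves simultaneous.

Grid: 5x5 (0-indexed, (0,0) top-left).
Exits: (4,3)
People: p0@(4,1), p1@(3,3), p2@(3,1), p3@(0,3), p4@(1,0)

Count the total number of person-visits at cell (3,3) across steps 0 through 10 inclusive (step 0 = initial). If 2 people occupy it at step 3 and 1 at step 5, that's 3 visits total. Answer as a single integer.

Step 0: p0@(4,1) p1@(3,3) p2@(3,1) p3@(0,3) p4@(1,0) -> at (3,3): 1 [p1], cum=1
Step 1: p0@(4,2) p1@ESC p2@(4,1) p3@(1,3) p4@(2,0) -> at (3,3): 0 [-], cum=1
Step 2: p0@ESC p1@ESC p2@(4,2) p3@(2,3) p4@(3,0) -> at (3,3): 0 [-], cum=1
Step 3: p0@ESC p1@ESC p2@ESC p3@(3,3) p4@(4,0) -> at (3,3): 1 [p3], cum=2
Step 4: p0@ESC p1@ESC p2@ESC p3@ESC p4@(4,1) -> at (3,3): 0 [-], cum=2
Step 5: p0@ESC p1@ESC p2@ESC p3@ESC p4@(4,2) -> at (3,3): 0 [-], cum=2
Step 6: p0@ESC p1@ESC p2@ESC p3@ESC p4@ESC -> at (3,3): 0 [-], cum=2
Total visits = 2

Answer: 2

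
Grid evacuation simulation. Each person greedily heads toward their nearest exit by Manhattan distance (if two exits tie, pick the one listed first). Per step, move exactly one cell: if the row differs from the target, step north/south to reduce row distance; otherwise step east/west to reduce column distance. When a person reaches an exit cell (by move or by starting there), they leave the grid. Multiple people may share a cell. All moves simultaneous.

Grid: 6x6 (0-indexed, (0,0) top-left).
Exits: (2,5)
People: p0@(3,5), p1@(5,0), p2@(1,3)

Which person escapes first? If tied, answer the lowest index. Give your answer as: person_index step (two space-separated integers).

Step 1: p0:(3,5)->(2,5)->EXIT | p1:(5,0)->(4,0) | p2:(1,3)->(2,3)
Step 2: p0:escaped | p1:(4,0)->(3,0) | p2:(2,3)->(2,4)
Step 3: p0:escaped | p1:(3,0)->(2,0) | p2:(2,4)->(2,5)->EXIT
Step 4: p0:escaped | p1:(2,0)->(2,1) | p2:escaped
Step 5: p0:escaped | p1:(2,1)->(2,2) | p2:escaped
Step 6: p0:escaped | p1:(2,2)->(2,3) | p2:escaped
Step 7: p0:escaped | p1:(2,3)->(2,4) | p2:escaped
Step 8: p0:escaped | p1:(2,4)->(2,5)->EXIT | p2:escaped
Exit steps: [1, 8, 3]
First to escape: p0 at step 1

Answer: 0 1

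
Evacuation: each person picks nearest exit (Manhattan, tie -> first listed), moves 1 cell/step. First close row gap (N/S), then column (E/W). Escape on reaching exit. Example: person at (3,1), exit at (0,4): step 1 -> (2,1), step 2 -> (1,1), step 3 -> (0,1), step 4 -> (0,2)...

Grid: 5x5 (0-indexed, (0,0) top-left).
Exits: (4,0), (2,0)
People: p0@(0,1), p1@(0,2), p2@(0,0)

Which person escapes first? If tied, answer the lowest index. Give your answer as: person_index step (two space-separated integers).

Step 1: p0:(0,1)->(1,1) | p1:(0,2)->(1,2) | p2:(0,0)->(1,0)
Step 2: p0:(1,1)->(2,1) | p1:(1,2)->(2,2) | p2:(1,0)->(2,0)->EXIT
Step 3: p0:(2,1)->(2,0)->EXIT | p1:(2,2)->(2,1) | p2:escaped
Step 4: p0:escaped | p1:(2,1)->(2,0)->EXIT | p2:escaped
Exit steps: [3, 4, 2]
First to escape: p2 at step 2

Answer: 2 2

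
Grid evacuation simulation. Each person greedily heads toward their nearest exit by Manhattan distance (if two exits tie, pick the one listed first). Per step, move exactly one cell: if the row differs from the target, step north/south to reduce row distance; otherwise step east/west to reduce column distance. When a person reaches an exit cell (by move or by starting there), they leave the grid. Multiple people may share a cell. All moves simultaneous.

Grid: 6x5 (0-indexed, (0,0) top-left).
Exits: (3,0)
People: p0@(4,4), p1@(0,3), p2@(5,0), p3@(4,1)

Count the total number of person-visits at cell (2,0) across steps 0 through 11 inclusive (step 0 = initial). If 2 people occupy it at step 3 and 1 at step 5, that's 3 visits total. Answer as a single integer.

Step 0: p0@(4,4) p1@(0,3) p2@(5,0) p3@(4,1) -> at (2,0): 0 [-], cum=0
Step 1: p0@(3,4) p1@(1,3) p2@(4,0) p3@(3,1) -> at (2,0): 0 [-], cum=0
Step 2: p0@(3,3) p1@(2,3) p2@ESC p3@ESC -> at (2,0): 0 [-], cum=0
Step 3: p0@(3,2) p1@(3,3) p2@ESC p3@ESC -> at (2,0): 0 [-], cum=0
Step 4: p0@(3,1) p1@(3,2) p2@ESC p3@ESC -> at (2,0): 0 [-], cum=0
Step 5: p0@ESC p1@(3,1) p2@ESC p3@ESC -> at (2,0): 0 [-], cum=0
Step 6: p0@ESC p1@ESC p2@ESC p3@ESC -> at (2,0): 0 [-], cum=0
Total visits = 0

Answer: 0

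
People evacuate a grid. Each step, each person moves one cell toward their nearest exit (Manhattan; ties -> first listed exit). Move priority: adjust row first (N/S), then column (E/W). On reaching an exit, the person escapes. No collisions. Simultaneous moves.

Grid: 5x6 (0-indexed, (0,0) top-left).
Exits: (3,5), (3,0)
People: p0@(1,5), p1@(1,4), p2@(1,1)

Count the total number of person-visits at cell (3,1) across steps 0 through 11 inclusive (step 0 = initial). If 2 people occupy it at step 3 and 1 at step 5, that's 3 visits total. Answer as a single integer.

Step 0: p0@(1,5) p1@(1,4) p2@(1,1) -> at (3,1): 0 [-], cum=0
Step 1: p0@(2,5) p1@(2,4) p2@(2,1) -> at (3,1): 0 [-], cum=0
Step 2: p0@ESC p1@(3,4) p2@(3,1) -> at (3,1): 1 [p2], cum=1
Step 3: p0@ESC p1@ESC p2@ESC -> at (3,1): 0 [-], cum=1
Total visits = 1

Answer: 1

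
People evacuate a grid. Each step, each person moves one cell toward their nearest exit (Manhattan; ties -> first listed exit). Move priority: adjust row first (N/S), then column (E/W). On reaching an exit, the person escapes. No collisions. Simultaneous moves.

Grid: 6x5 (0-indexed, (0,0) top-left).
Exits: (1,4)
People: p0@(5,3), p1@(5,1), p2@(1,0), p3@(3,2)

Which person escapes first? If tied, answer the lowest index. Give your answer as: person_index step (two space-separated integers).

Step 1: p0:(5,3)->(4,3) | p1:(5,1)->(4,1) | p2:(1,0)->(1,1) | p3:(3,2)->(2,2)
Step 2: p0:(4,3)->(3,3) | p1:(4,1)->(3,1) | p2:(1,1)->(1,2) | p3:(2,2)->(1,2)
Step 3: p0:(3,3)->(2,3) | p1:(3,1)->(2,1) | p2:(1,2)->(1,3) | p3:(1,2)->(1,3)
Step 4: p0:(2,3)->(1,3) | p1:(2,1)->(1,1) | p2:(1,3)->(1,4)->EXIT | p3:(1,3)->(1,4)->EXIT
Step 5: p0:(1,3)->(1,4)->EXIT | p1:(1,1)->(1,2) | p2:escaped | p3:escaped
Step 6: p0:escaped | p1:(1,2)->(1,3) | p2:escaped | p3:escaped
Step 7: p0:escaped | p1:(1,3)->(1,4)->EXIT | p2:escaped | p3:escaped
Exit steps: [5, 7, 4, 4]
First to escape: p2 at step 4

Answer: 2 4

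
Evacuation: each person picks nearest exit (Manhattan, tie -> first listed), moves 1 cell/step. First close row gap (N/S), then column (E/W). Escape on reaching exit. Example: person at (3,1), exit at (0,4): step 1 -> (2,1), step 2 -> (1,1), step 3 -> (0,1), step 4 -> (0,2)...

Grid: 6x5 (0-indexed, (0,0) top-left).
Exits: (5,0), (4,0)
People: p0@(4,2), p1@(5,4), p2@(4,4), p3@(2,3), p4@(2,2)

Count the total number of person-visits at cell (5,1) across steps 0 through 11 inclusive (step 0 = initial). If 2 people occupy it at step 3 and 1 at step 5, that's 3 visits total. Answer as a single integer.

Step 0: p0@(4,2) p1@(5,4) p2@(4,4) p3@(2,3) p4@(2,2) -> at (5,1): 0 [-], cum=0
Step 1: p0@(4,1) p1@(5,3) p2@(4,3) p3@(3,3) p4@(3,2) -> at (5,1): 0 [-], cum=0
Step 2: p0@ESC p1@(5,2) p2@(4,2) p3@(4,3) p4@(4,2) -> at (5,1): 0 [-], cum=0
Step 3: p0@ESC p1@(5,1) p2@(4,1) p3@(4,2) p4@(4,1) -> at (5,1): 1 [p1], cum=1
Step 4: p0@ESC p1@ESC p2@ESC p3@(4,1) p4@ESC -> at (5,1): 0 [-], cum=1
Step 5: p0@ESC p1@ESC p2@ESC p3@ESC p4@ESC -> at (5,1): 0 [-], cum=1
Total visits = 1

Answer: 1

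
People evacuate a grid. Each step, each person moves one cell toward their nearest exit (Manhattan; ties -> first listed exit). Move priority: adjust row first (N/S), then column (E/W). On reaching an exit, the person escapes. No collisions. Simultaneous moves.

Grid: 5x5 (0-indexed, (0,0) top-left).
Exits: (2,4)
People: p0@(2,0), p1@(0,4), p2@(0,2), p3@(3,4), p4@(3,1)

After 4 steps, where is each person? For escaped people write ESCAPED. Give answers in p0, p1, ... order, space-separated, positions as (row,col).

Step 1: p0:(2,0)->(2,1) | p1:(0,4)->(1,4) | p2:(0,2)->(1,2) | p3:(3,4)->(2,4)->EXIT | p4:(3,1)->(2,1)
Step 2: p0:(2,1)->(2,2) | p1:(1,4)->(2,4)->EXIT | p2:(1,2)->(2,2) | p3:escaped | p4:(2,1)->(2,2)
Step 3: p0:(2,2)->(2,3) | p1:escaped | p2:(2,2)->(2,3) | p3:escaped | p4:(2,2)->(2,3)
Step 4: p0:(2,3)->(2,4)->EXIT | p1:escaped | p2:(2,3)->(2,4)->EXIT | p3:escaped | p4:(2,3)->(2,4)->EXIT

ESCAPED ESCAPED ESCAPED ESCAPED ESCAPED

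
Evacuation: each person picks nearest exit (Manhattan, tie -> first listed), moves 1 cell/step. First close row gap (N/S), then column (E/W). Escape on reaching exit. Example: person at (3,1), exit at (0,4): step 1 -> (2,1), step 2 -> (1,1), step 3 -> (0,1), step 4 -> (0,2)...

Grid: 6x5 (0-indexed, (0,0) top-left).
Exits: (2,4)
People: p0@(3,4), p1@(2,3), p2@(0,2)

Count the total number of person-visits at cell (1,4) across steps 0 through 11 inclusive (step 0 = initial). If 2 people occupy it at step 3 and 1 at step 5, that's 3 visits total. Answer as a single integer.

Step 0: p0@(3,4) p1@(2,3) p2@(0,2) -> at (1,4): 0 [-], cum=0
Step 1: p0@ESC p1@ESC p2@(1,2) -> at (1,4): 0 [-], cum=0
Step 2: p0@ESC p1@ESC p2@(2,2) -> at (1,4): 0 [-], cum=0
Step 3: p0@ESC p1@ESC p2@(2,3) -> at (1,4): 0 [-], cum=0
Step 4: p0@ESC p1@ESC p2@ESC -> at (1,4): 0 [-], cum=0
Total visits = 0

Answer: 0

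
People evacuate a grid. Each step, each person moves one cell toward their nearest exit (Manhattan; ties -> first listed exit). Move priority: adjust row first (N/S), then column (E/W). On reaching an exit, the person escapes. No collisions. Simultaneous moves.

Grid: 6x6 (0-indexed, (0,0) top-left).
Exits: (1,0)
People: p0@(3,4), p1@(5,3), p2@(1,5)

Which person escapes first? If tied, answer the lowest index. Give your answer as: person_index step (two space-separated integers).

Step 1: p0:(3,4)->(2,4) | p1:(5,3)->(4,3) | p2:(1,5)->(1,4)
Step 2: p0:(2,4)->(1,4) | p1:(4,3)->(3,3) | p2:(1,4)->(1,3)
Step 3: p0:(1,4)->(1,3) | p1:(3,3)->(2,3) | p2:(1,3)->(1,2)
Step 4: p0:(1,3)->(1,2) | p1:(2,3)->(1,3) | p2:(1,2)->(1,1)
Step 5: p0:(1,2)->(1,1) | p1:(1,3)->(1,2) | p2:(1,1)->(1,0)->EXIT
Step 6: p0:(1,1)->(1,0)->EXIT | p1:(1,2)->(1,1) | p2:escaped
Step 7: p0:escaped | p1:(1,1)->(1,0)->EXIT | p2:escaped
Exit steps: [6, 7, 5]
First to escape: p2 at step 5

Answer: 2 5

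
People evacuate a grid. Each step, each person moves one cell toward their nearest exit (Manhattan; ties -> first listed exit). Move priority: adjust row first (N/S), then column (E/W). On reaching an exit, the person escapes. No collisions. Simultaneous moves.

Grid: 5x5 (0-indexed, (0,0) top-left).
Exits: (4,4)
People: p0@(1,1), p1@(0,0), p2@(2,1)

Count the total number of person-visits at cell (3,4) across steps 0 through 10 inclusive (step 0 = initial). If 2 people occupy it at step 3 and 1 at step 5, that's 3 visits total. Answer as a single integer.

Step 0: p0@(1,1) p1@(0,0) p2@(2,1) -> at (3,4): 0 [-], cum=0
Step 1: p0@(2,1) p1@(1,0) p2@(3,1) -> at (3,4): 0 [-], cum=0
Step 2: p0@(3,1) p1@(2,0) p2@(4,1) -> at (3,4): 0 [-], cum=0
Step 3: p0@(4,1) p1@(3,0) p2@(4,2) -> at (3,4): 0 [-], cum=0
Step 4: p0@(4,2) p1@(4,0) p2@(4,3) -> at (3,4): 0 [-], cum=0
Step 5: p0@(4,3) p1@(4,1) p2@ESC -> at (3,4): 0 [-], cum=0
Step 6: p0@ESC p1@(4,2) p2@ESC -> at (3,4): 0 [-], cum=0
Step 7: p0@ESC p1@(4,3) p2@ESC -> at (3,4): 0 [-], cum=0
Step 8: p0@ESC p1@ESC p2@ESC -> at (3,4): 0 [-], cum=0
Total visits = 0

Answer: 0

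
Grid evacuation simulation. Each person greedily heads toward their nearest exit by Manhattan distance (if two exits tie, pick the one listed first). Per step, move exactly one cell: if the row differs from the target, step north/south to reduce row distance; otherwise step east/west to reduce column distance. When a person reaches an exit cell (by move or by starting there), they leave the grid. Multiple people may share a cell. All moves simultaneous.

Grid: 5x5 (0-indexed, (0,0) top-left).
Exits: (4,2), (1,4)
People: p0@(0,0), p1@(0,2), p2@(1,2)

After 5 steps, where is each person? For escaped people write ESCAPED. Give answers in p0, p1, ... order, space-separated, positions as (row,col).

Step 1: p0:(0,0)->(1,0) | p1:(0,2)->(1,2) | p2:(1,2)->(1,3)
Step 2: p0:(1,0)->(1,1) | p1:(1,2)->(1,3) | p2:(1,3)->(1,4)->EXIT
Step 3: p0:(1,1)->(1,2) | p1:(1,3)->(1,4)->EXIT | p2:escaped
Step 4: p0:(1,2)->(1,3) | p1:escaped | p2:escaped
Step 5: p0:(1,3)->(1,4)->EXIT | p1:escaped | p2:escaped

ESCAPED ESCAPED ESCAPED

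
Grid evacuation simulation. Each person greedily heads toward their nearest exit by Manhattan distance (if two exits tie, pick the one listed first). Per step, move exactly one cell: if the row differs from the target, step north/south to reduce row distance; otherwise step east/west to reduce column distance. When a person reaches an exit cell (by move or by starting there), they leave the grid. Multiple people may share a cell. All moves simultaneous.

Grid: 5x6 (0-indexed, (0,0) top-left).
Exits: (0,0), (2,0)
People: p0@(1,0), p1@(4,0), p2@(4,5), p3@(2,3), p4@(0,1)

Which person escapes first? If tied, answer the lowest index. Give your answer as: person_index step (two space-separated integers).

Step 1: p0:(1,0)->(0,0)->EXIT | p1:(4,0)->(3,0) | p2:(4,5)->(3,5) | p3:(2,3)->(2,2) | p4:(0,1)->(0,0)->EXIT
Step 2: p0:escaped | p1:(3,0)->(2,0)->EXIT | p2:(3,5)->(2,5) | p3:(2,2)->(2,1) | p4:escaped
Step 3: p0:escaped | p1:escaped | p2:(2,5)->(2,4) | p3:(2,1)->(2,0)->EXIT | p4:escaped
Step 4: p0:escaped | p1:escaped | p2:(2,4)->(2,3) | p3:escaped | p4:escaped
Step 5: p0:escaped | p1:escaped | p2:(2,3)->(2,2) | p3:escaped | p4:escaped
Step 6: p0:escaped | p1:escaped | p2:(2,2)->(2,1) | p3:escaped | p4:escaped
Step 7: p0:escaped | p1:escaped | p2:(2,1)->(2,0)->EXIT | p3:escaped | p4:escaped
Exit steps: [1, 2, 7, 3, 1]
First to escape: p0 at step 1

Answer: 0 1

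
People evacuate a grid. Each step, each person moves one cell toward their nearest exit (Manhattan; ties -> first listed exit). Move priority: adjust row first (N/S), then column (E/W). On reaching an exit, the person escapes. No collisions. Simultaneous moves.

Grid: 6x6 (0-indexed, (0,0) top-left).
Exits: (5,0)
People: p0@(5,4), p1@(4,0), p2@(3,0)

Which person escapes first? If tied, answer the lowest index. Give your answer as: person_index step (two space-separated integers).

Answer: 1 1

Derivation:
Step 1: p0:(5,4)->(5,3) | p1:(4,0)->(5,0)->EXIT | p2:(3,0)->(4,0)
Step 2: p0:(5,3)->(5,2) | p1:escaped | p2:(4,0)->(5,0)->EXIT
Step 3: p0:(5,2)->(5,1) | p1:escaped | p2:escaped
Step 4: p0:(5,1)->(5,0)->EXIT | p1:escaped | p2:escaped
Exit steps: [4, 1, 2]
First to escape: p1 at step 1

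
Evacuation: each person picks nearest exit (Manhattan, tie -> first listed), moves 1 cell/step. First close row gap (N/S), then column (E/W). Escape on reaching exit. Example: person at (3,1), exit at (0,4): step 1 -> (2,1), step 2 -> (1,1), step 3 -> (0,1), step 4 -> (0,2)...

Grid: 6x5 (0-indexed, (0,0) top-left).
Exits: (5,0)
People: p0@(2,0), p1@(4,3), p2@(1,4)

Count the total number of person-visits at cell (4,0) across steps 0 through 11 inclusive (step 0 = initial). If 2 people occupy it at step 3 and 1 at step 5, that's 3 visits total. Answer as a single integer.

Answer: 1

Derivation:
Step 0: p0@(2,0) p1@(4,3) p2@(1,4) -> at (4,0): 0 [-], cum=0
Step 1: p0@(3,0) p1@(5,3) p2@(2,4) -> at (4,0): 0 [-], cum=0
Step 2: p0@(4,0) p1@(5,2) p2@(3,4) -> at (4,0): 1 [p0], cum=1
Step 3: p0@ESC p1@(5,1) p2@(4,4) -> at (4,0): 0 [-], cum=1
Step 4: p0@ESC p1@ESC p2@(5,4) -> at (4,0): 0 [-], cum=1
Step 5: p0@ESC p1@ESC p2@(5,3) -> at (4,0): 0 [-], cum=1
Step 6: p0@ESC p1@ESC p2@(5,2) -> at (4,0): 0 [-], cum=1
Step 7: p0@ESC p1@ESC p2@(5,1) -> at (4,0): 0 [-], cum=1
Step 8: p0@ESC p1@ESC p2@ESC -> at (4,0): 0 [-], cum=1
Total visits = 1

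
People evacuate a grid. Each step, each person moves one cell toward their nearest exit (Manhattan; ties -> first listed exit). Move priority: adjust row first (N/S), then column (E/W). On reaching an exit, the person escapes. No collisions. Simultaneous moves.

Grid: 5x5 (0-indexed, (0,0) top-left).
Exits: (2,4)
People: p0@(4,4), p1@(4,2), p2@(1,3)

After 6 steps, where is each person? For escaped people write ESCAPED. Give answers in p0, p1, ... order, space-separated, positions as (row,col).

Step 1: p0:(4,4)->(3,4) | p1:(4,2)->(3,2) | p2:(1,3)->(2,3)
Step 2: p0:(3,4)->(2,4)->EXIT | p1:(3,2)->(2,2) | p2:(2,3)->(2,4)->EXIT
Step 3: p0:escaped | p1:(2,2)->(2,3) | p2:escaped
Step 4: p0:escaped | p1:(2,3)->(2,4)->EXIT | p2:escaped

ESCAPED ESCAPED ESCAPED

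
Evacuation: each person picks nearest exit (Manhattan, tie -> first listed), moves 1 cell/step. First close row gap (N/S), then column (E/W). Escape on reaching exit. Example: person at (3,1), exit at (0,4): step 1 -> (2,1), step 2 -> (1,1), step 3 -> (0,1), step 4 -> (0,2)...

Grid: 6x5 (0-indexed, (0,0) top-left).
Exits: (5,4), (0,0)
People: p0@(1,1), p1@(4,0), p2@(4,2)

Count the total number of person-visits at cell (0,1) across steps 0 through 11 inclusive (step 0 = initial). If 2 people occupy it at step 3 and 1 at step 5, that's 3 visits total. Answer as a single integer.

Answer: 1

Derivation:
Step 0: p0@(1,1) p1@(4,0) p2@(4,2) -> at (0,1): 0 [-], cum=0
Step 1: p0@(0,1) p1@(3,0) p2@(5,2) -> at (0,1): 1 [p0], cum=1
Step 2: p0@ESC p1@(2,0) p2@(5,3) -> at (0,1): 0 [-], cum=1
Step 3: p0@ESC p1@(1,0) p2@ESC -> at (0,1): 0 [-], cum=1
Step 4: p0@ESC p1@ESC p2@ESC -> at (0,1): 0 [-], cum=1
Total visits = 1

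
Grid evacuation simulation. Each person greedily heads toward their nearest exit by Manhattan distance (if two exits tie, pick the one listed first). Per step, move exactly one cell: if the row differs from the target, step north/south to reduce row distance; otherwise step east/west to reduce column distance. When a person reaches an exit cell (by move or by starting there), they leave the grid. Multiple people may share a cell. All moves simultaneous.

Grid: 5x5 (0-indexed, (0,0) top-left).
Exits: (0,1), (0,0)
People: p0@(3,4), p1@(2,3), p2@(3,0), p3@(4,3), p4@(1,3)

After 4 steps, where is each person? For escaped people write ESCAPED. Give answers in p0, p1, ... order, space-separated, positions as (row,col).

Step 1: p0:(3,4)->(2,4) | p1:(2,3)->(1,3) | p2:(3,0)->(2,0) | p3:(4,3)->(3,3) | p4:(1,3)->(0,3)
Step 2: p0:(2,4)->(1,4) | p1:(1,3)->(0,3) | p2:(2,0)->(1,0) | p3:(3,3)->(2,3) | p4:(0,3)->(0,2)
Step 3: p0:(1,4)->(0,4) | p1:(0,3)->(0,2) | p2:(1,0)->(0,0)->EXIT | p3:(2,3)->(1,3) | p4:(0,2)->(0,1)->EXIT
Step 4: p0:(0,4)->(0,3) | p1:(0,2)->(0,1)->EXIT | p2:escaped | p3:(1,3)->(0,3) | p4:escaped

(0,3) ESCAPED ESCAPED (0,3) ESCAPED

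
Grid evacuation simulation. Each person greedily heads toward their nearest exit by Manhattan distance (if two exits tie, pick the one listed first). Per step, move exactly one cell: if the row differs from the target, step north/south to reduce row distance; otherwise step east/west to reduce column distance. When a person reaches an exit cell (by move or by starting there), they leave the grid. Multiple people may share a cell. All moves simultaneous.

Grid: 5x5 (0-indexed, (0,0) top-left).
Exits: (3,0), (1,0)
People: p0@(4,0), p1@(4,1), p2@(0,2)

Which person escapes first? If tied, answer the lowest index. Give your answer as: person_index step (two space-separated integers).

Answer: 0 1

Derivation:
Step 1: p0:(4,0)->(3,0)->EXIT | p1:(4,1)->(3,1) | p2:(0,2)->(1,2)
Step 2: p0:escaped | p1:(3,1)->(3,0)->EXIT | p2:(1,2)->(1,1)
Step 3: p0:escaped | p1:escaped | p2:(1,1)->(1,0)->EXIT
Exit steps: [1, 2, 3]
First to escape: p0 at step 1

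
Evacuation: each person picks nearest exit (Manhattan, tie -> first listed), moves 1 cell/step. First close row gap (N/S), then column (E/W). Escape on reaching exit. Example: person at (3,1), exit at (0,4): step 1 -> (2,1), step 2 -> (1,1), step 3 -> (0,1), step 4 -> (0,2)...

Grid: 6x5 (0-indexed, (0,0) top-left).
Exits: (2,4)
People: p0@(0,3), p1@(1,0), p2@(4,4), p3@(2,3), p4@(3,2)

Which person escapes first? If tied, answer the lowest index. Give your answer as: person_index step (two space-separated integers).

Answer: 3 1

Derivation:
Step 1: p0:(0,3)->(1,3) | p1:(1,0)->(2,0) | p2:(4,4)->(3,4) | p3:(2,3)->(2,4)->EXIT | p4:(3,2)->(2,2)
Step 2: p0:(1,3)->(2,3) | p1:(2,0)->(2,1) | p2:(3,4)->(2,4)->EXIT | p3:escaped | p4:(2,2)->(2,3)
Step 3: p0:(2,3)->(2,4)->EXIT | p1:(2,1)->(2,2) | p2:escaped | p3:escaped | p4:(2,3)->(2,4)->EXIT
Step 4: p0:escaped | p1:(2,2)->(2,3) | p2:escaped | p3:escaped | p4:escaped
Step 5: p0:escaped | p1:(2,3)->(2,4)->EXIT | p2:escaped | p3:escaped | p4:escaped
Exit steps: [3, 5, 2, 1, 3]
First to escape: p3 at step 1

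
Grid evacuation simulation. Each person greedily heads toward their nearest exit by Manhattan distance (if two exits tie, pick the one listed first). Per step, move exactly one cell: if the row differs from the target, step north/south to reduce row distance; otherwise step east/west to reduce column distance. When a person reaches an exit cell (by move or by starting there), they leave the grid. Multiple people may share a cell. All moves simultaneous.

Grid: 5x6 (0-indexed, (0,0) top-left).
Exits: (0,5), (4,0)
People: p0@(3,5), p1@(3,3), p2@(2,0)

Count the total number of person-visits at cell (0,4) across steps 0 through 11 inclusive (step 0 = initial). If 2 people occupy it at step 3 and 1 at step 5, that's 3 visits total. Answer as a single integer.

Step 0: p0@(3,5) p1@(3,3) p2@(2,0) -> at (0,4): 0 [-], cum=0
Step 1: p0@(2,5) p1@(4,3) p2@(3,0) -> at (0,4): 0 [-], cum=0
Step 2: p0@(1,5) p1@(4,2) p2@ESC -> at (0,4): 0 [-], cum=0
Step 3: p0@ESC p1@(4,1) p2@ESC -> at (0,4): 0 [-], cum=0
Step 4: p0@ESC p1@ESC p2@ESC -> at (0,4): 0 [-], cum=0
Total visits = 0

Answer: 0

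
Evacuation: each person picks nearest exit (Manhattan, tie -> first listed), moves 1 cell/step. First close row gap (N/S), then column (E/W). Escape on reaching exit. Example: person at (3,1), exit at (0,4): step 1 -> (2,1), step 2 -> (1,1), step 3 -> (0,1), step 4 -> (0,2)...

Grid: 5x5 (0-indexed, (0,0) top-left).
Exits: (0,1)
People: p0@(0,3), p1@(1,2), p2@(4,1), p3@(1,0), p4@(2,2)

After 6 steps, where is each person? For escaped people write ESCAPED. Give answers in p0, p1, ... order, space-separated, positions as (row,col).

Step 1: p0:(0,3)->(0,2) | p1:(1,2)->(0,2) | p2:(4,1)->(3,1) | p3:(1,0)->(0,0) | p4:(2,2)->(1,2)
Step 2: p0:(0,2)->(0,1)->EXIT | p1:(0,2)->(0,1)->EXIT | p2:(3,1)->(2,1) | p3:(0,0)->(0,1)->EXIT | p4:(1,2)->(0,2)
Step 3: p0:escaped | p1:escaped | p2:(2,1)->(1,1) | p3:escaped | p4:(0,2)->(0,1)->EXIT
Step 4: p0:escaped | p1:escaped | p2:(1,1)->(0,1)->EXIT | p3:escaped | p4:escaped

ESCAPED ESCAPED ESCAPED ESCAPED ESCAPED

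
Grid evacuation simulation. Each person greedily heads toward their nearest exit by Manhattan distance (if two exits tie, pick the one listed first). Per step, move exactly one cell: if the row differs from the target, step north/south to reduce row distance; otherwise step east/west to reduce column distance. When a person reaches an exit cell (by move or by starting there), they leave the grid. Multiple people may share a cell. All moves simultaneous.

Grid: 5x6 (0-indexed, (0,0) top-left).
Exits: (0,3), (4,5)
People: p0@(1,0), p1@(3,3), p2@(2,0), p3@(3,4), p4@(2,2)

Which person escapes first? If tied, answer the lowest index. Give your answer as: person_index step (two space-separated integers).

Step 1: p0:(1,0)->(0,0) | p1:(3,3)->(2,3) | p2:(2,0)->(1,0) | p3:(3,4)->(4,4) | p4:(2,2)->(1,2)
Step 2: p0:(0,0)->(0,1) | p1:(2,3)->(1,3) | p2:(1,0)->(0,0) | p3:(4,4)->(4,5)->EXIT | p4:(1,2)->(0,2)
Step 3: p0:(0,1)->(0,2) | p1:(1,3)->(0,3)->EXIT | p2:(0,0)->(0,1) | p3:escaped | p4:(0,2)->(0,3)->EXIT
Step 4: p0:(0,2)->(0,3)->EXIT | p1:escaped | p2:(0,1)->(0,2) | p3:escaped | p4:escaped
Step 5: p0:escaped | p1:escaped | p2:(0,2)->(0,3)->EXIT | p3:escaped | p4:escaped
Exit steps: [4, 3, 5, 2, 3]
First to escape: p3 at step 2

Answer: 3 2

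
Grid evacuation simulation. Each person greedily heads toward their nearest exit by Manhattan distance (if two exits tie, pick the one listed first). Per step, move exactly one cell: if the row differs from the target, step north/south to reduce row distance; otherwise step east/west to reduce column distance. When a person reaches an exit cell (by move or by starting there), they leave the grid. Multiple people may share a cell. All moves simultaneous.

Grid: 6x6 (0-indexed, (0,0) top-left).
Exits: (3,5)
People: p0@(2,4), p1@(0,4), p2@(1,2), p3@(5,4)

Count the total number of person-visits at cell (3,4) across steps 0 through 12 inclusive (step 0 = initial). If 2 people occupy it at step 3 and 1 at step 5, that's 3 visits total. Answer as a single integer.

Step 0: p0@(2,4) p1@(0,4) p2@(1,2) p3@(5,4) -> at (3,4): 0 [-], cum=0
Step 1: p0@(3,4) p1@(1,4) p2@(2,2) p3@(4,4) -> at (3,4): 1 [p0], cum=1
Step 2: p0@ESC p1@(2,4) p2@(3,2) p3@(3,4) -> at (3,4): 1 [p3], cum=2
Step 3: p0@ESC p1@(3,4) p2@(3,3) p3@ESC -> at (3,4): 1 [p1], cum=3
Step 4: p0@ESC p1@ESC p2@(3,4) p3@ESC -> at (3,4): 1 [p2], cum=4
Step 5: p0@ESC p1@ESC p2@ESC p3@ESC -> at (3,4): 0 [-], cum=4
Total visits = 4

Answer: 4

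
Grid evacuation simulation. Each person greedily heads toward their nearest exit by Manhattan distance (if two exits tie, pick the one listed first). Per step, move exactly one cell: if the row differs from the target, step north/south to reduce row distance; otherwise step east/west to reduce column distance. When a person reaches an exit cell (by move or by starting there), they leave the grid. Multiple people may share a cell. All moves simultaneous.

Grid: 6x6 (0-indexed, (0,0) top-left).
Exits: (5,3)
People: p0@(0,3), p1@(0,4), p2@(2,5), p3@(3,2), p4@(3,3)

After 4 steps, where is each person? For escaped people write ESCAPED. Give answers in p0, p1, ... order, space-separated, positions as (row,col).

Step 1: p0:(0,3)->(1,3) | p1:(0,4)->(1,4) | p2:(2,5)->(3,5) | p3:(3,2)->(4,2) | p4:(3,3)->(4,3)
Step 2: p0:(1,3)->(2,3) | p1:(1,4)->(2,4) | p2:(3,5)->(4,5) | p3:(4,2)->(5,2) | p4:(4,3)->(5,3)->EXIT
Step 3: p0:(2,3)->(3,3) | p1:(2,4)->(3,4) | p2:(4,5)->(5,5) | p3:(5,2)->(5,3)->EXIT | p4:escaped
Step 4: p0:(3,3)->(4,3) | p1:(3,4)->(4,4) | p2:(5,5)->(5,4) | p3:escaped | p4:escaped

(4,3) (4,4) (5,4) ESCAPED ESCAPED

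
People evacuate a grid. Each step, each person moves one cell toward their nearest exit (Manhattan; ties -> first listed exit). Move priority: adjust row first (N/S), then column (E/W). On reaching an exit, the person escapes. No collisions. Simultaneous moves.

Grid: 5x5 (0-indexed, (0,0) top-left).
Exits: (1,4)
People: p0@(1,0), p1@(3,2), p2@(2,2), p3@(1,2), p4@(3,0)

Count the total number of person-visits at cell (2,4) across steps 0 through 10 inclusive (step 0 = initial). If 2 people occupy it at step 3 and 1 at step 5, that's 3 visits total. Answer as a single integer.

Answer: 0

Derivation:
Step 0: p0@(1,0) p1@(3,2) p2@(2,2) p3@(1,2) p4@(3,0) -> at (2,4): 0 [-], cum=0
Step 1: p0@(1,1) p1@(2,2) p2@(1,2) p3@(1,3) p4@(2,0) -> at (2,4): 0 [-], cum=0
Step 2: p0@(1,2) p1@(1,2) p2@(1,3) p3@ESC p4@(1,0) -> at (2,4): 0 [-], cum=0
Step 3: p0@(1,3) p1@(1,3) p2@ESC p3@ESC p4@(1,1) -> at (2,4): 0 [-], cum=0
Step 4: p0@ESC p1@ESC p2@ESC p3@ESC p4@(1,2) -> at (2,4): 0 [-], cum=0
Step 5: p0@ESC p1@ESC p2@ESC p3@ESC p4@(1,3) -> at (2,4): 0 [-], cum=0
Step 6: p0@ESC p1@ESC p2@ESC p3@ESC p4@ESC -> at (2,4): 0 [-], cum=0
Total visits = 0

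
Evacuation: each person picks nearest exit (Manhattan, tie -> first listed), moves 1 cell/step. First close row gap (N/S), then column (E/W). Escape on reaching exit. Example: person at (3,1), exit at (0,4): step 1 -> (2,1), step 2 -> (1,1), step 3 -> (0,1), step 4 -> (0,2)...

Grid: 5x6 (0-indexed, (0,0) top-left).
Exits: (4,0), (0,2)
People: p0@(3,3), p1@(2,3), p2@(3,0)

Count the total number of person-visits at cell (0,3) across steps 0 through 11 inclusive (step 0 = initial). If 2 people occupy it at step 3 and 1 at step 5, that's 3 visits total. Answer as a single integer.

Answer: 1

Derivation:
Step 0: p0@(3,3) p1@(2,3) p2@(3,0) -> at (0,3): 0 [-], cum=0
Step 1: p0@(4,3) p1@(1,3) p2@ESC -> at (0,3): 0 [-], cum=0
Step 2: p0@(4,2) p1@(0,3) p2@ESC -> at (0,3): 1 [p1], cum=1
Step 3: p0@(4,1) p1@ESC p2@ESC -> at (0,3): 0 [-], cum=1
Step 4: p0@ESC p1@ESC p2@ESC -> at (0,3): 0 [-], cum=1
Total visits = 1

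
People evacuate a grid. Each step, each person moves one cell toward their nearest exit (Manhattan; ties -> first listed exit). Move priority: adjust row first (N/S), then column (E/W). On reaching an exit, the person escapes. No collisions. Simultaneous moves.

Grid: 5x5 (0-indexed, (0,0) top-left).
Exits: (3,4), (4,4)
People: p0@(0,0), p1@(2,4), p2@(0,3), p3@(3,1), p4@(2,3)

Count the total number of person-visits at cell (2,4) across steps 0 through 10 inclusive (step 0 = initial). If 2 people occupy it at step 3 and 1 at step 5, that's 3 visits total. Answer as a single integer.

Answer: 1

Derivation:
Step 0: p0@(0,0) p1@(2,4) p2@(0,3) p3@(3,1) p4@(2,3) -> at (2,4): 1 [p1], cum=1
Step 1: p0@(1,0) p1@ESC p2@(1,3) p3@(3,2) p4@(3,3) -> at (2,4): 0 [-], cum=1
Step 2: p0@(2,0) p1@ESC p2@(2,3) p3@(3,3) p4@ESC -> at (2,4): 0 [-], cum=1
Step 3: p0@(3,0) p1@ESC p2@(3,3) p3@ESC p4@ESC -> at (2,4): 0 [-], cum=1
Step 4: p0@(3,1) p1@ESC p2@ESC p3@ESC p4@ESC -> at (2,4): 0 [-], cum=1
Step 5: p0@(3,2) p1@ESC p2@ESC p3@ESC p4@ESC -> at (2,4): 0 [-], cum=1
Step 6: p0@(3,3) p1@ESC p2@ESC p3@ESC p4@ESC -> at (2,4): 0 [-], cum=1
Step 7: p0@ESC p1@ESC p2@ESC p3@ESC p4@ESC -> at (2,4): 0 [-], cum=1
Total visits = 1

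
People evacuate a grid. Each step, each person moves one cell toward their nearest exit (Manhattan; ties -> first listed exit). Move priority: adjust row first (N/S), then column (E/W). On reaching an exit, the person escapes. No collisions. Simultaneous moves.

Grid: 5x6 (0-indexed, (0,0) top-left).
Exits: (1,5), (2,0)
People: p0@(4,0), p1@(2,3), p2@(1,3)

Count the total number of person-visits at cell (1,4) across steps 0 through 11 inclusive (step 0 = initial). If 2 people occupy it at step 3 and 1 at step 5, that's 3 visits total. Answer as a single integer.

Step 0: p0@(4,0) p1@(2,3) p2@(1,3) -> at (1,4): 0 [-], cum=0
Step 1: p0@(3,0) p1@(1,3) p2@(1,4) -> at (1,4): 1 [p2], cum=1
Step 2: p0@ESC p1@(1,4) p2@ESC -> at (1,4): 1 [p1], cum=2
Step 3: p0@ESC p1@ESC p2@ESC -> at (1,4): 0 [-], cum=2
Total visits = 2

Answer: 2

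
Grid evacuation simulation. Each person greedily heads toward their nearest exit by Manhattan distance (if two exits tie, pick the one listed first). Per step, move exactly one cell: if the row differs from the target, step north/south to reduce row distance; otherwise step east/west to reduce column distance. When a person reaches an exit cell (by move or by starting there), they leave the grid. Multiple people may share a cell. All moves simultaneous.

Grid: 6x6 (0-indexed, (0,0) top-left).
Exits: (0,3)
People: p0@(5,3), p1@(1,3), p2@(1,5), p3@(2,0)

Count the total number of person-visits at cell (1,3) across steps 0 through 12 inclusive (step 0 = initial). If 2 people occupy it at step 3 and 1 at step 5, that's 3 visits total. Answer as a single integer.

Step 0: p0@(5,3) p1@(1,3) p2@(1,5) p3@(2,0) -> at (1,3): 1 [p1], cum=1
Step 1: p0@(4,3) p1@ESC p2@(0,5) p3@(1,0) -> at (1,3): 0 [-], cum=1
Step 2: p0@(3,3) p1@ESC p2@(0,4) p3@(0,0) -> at (1,3): 0 [-], cum=1
Step 3: p0@(2,3) p1@ESC p2@ESC p3@(0,1) -> at (1,3): 0 [-], cum=1
Step 4: p0@(1,3) p1@ESC p2@ESC p3@(0,2) -> at (1,3): 1 [p0], cum=2
Step 5: p0@ESC p1@ESC p2@ESC p3@ESC -> at (1,3): 0 [-], cum=2
Total visits = 2

Answer: 2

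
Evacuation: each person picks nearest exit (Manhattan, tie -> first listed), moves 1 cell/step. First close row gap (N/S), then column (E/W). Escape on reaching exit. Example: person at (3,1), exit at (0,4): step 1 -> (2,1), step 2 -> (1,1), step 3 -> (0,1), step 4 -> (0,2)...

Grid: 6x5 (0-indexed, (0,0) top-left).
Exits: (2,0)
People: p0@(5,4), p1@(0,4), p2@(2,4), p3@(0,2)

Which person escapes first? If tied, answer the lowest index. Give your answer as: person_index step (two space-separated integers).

Answer: 2 4

Derivation:
Step 1: p0:(5,4)->(4,4) | p1:(0,4)->(1,4) | p2:(2,4)->(2,3) | p3:(0,2)->(1,2)
Step 2: p0:(4,4)->(3,4) | p1:(1,4)->(2,4) | p2:(2,3)->(2,2) | p3:(1,2)->(2,2)
Step 3: p0:(3,4)->(2,4) | p1:(2,4)->(2,3) | p2:(2,2)->(2,1) | p3:(2,2)->(2,1)
Step 4: p0:(2,4)->(2,3) | p1:(2,3)->(2,2) | p2:(2,1)->(2,0)->EXIT | p3:(2,1)->(2,0)->EXIT
Step 5: p0:(2,3)->(2,2) | p1:(2,2)->(2,1) | p2:escaped | p3:escaped
Step 6: p0:(2,2)->(2,1) | p1:(2,1)->(2,0)->EXIT | p2:escaped | p3:escaped
Step 7: p0:(2,1)->(2,0)->EXIT | p1:escaped | p2:escaped | p3:escaped
Exit steps: [7, 6, 4, 4]
First to escape: p2 at step 4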